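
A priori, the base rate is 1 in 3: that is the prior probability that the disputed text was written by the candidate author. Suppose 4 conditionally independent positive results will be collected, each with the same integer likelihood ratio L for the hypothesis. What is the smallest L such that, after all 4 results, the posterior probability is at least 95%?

Prior odds = (1/3)/(2/3) = 0.5.
Target odds = 0.95/0.05 = 19.
Need L⁴ ≥ 19 ÷ 0.5 = 38.
2⁴ = 16 < 38 ≤ 81 = 3⁴, so L = 3.

3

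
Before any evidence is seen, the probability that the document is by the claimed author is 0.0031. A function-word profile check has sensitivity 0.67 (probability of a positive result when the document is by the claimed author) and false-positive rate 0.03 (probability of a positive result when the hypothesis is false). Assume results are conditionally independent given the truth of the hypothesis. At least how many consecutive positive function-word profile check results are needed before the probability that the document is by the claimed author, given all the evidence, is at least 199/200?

4

Prior odds: 0.0031 ÷ 0.9969 = 31/9969.
Likelihood ratio of a positive result = 0.67/0.03 = 67/3.
Target posterior odds = 0.995/0.005 = 199.
Need (31/9969) × (67/3)ⁿ ≥ 199, i.e. (67/3)ⁿ ≥ 1983831/31.
(67/3)³ = 300763/27 falls short of 1983831/31 but (67/3)⁴ = 20151121/81 reaches it, so n = 4.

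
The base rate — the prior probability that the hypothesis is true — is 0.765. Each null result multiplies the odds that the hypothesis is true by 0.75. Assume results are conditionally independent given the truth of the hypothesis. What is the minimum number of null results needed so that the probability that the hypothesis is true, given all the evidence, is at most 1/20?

15

Prior odds = 0.765/0.235 = 153/47.
Likelihood ratio per null result = 0.75.
Target posterior odds = 0.05/0.95 = 1/19.
Need (153/47) × 0.75ⁿ ≤ 1/19, i.e. 0.75ⁿ ≤ 47/2907.
0.75¹⁴ = 4782969/268435456 is still above 47/2907 but 0.75¹⁵ ≈0.0133635 is at or below it, so n = 15.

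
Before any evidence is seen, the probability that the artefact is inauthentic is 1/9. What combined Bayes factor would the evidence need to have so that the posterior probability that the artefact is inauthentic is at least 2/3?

Prior odds = (1/9)/(8/9) = 0.125.
Target odds = (2/3)/(1/3) = 2.
Required Bayes factor = 2 ÷ 0.125 = 16.

16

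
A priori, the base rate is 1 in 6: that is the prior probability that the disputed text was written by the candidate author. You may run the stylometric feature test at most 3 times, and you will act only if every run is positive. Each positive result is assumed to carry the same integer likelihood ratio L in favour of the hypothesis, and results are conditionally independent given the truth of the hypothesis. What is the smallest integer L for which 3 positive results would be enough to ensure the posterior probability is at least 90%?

4

Prior odds = (1/6)/(5/6) = 0.2.
Target odds = 0.9/0.1 = 9.
Need L³ ≥ 9 ÷ 0.2 = 45.
3³ = 27 < 45 ≤ 64 = 4³, so L = 4.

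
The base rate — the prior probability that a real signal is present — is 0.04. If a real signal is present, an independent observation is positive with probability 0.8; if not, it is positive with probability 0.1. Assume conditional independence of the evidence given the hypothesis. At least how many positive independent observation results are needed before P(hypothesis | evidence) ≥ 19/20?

3

Prior odds = 0.04/0.96 = 1/24.
Likelihood ratio of a positive = 0.8/0.1 = 8.
Target odds: 0.95 ÷ 0.05 = 19.
Need (1/24) × 8ⁿ ≥ 19, i.e. 8ⁿ ≥ 456.
8² = 64 falls short of 456 but 8³ = 512 reaches it, so n = 3.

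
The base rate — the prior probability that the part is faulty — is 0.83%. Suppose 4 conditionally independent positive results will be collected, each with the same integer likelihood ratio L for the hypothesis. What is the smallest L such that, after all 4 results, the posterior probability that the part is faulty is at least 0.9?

Prior odds = 0.0083/0.9917 = 83/9917.
Target odds = 0.9/0.1 = 9.
Need L⁴ ≥ 9 ÷ (83/9917) = 89253/83.
5⁴ = 625 < 89253/83 ≤ 1296 = 6⁴, so L = 6.

6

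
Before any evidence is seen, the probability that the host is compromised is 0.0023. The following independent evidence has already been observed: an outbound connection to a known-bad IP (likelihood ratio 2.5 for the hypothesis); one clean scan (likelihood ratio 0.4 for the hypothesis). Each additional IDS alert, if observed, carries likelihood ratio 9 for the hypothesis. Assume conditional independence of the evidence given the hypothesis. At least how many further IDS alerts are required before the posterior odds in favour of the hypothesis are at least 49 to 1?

Prior odds = 0.0023/0.9977 = 23/9977.
Combined Bayes factor of the evidence already in hand = 2.5 × 0.4 = 1.
Odds after that evidence = (23/9977) × 1 = 23/9977.
Target odds = 49.
Need 9ⁿ ≥ 49 ÷ (23/9977) = 488873/23.
9⁴ = 6561 falls short of 488873/23 but 9⁵ = 59049 reaches it, so n = 5.

5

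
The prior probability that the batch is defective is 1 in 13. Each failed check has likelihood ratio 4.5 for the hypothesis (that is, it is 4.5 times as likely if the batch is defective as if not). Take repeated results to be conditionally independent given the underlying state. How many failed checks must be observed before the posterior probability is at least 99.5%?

Prior odds: (1/13) ÷ (12/13) = 1/12.
Likelihood ratio per failed check = 4.5.
Target odds: 0.995 ÷ 0.005 = 199.
Need (1/12) × 4.5ⁿ ≥ 199, i.e. 4.5ⁿ ≥ 2388.
4.5⁵ = 1845.28125 falls short of 2388 but 4.5⁶ = 8303.765625 reaches it, so n = 6.

6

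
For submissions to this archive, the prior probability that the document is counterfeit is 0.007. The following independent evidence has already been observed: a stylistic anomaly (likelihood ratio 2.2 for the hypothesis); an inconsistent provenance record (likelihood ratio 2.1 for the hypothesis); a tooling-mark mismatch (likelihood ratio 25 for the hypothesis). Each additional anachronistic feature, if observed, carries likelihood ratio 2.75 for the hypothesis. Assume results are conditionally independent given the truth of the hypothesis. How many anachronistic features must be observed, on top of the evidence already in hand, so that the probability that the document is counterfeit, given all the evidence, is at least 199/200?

6

Prior odds = 0.007/0.993 = 7/993.
Combined Bayes factor of the evidence already in hand = 2.2 × 2.1 × 25 = 115.5.
Odds after that evidence = (7/993) × 115.5 = 539/662.
Target odds = 0.995/0.005 = 199.
Need 2.75ⁿ ≥ 199 ÷ (539/662) = 131738/539.
2.75⁵ = 161051/1024 falls short of 131738/539 but 2.75⁶ = 1771561/4096 reaches it, so n = 6.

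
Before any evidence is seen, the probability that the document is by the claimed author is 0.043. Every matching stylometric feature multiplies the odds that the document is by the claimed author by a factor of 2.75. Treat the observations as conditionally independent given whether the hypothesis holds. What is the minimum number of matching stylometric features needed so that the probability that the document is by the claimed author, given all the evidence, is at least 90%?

Prior odds: 0.043 ÷ 0.957 = 43/957.
Likelihood ratio per matching stylometric feature = 2.75.
Target posterior odds = 0.9/0.1 = 9.
Require 2.75ⁿ ≥ 9 ÷ (43/957) = 8613/43.
2.75⁵ = 161051/1024 falls short of 8613/43 but 2.75⁶ = 1771561/4096 reaches it, so n = 6.

6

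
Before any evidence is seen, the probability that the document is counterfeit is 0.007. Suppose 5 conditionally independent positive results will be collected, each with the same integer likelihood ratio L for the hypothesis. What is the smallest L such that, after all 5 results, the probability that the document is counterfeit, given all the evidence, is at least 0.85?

Prior odds = 0.007/0.993 = 7/993.
Target odds = 0.85/0.15 = 17/3.
Need L⁵ ≥ 17/3 ÷ (7/993) = 5627/7.
3⁵ = 243 < 5627/7 ≤ 1024 = 4⁵, so L = 4.

4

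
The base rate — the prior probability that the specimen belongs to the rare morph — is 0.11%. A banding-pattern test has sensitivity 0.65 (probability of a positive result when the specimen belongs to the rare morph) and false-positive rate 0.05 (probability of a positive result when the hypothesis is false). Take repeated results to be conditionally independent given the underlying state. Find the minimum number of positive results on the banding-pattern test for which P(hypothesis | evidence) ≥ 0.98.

5

Prior odds: 0.0011 ÷ 0.9989 = 11/9989.
Likelihood ratio of a positive result = 0.65/0.05 = 13.
Target posterior odds = 0.98/0.02 = 49.
Need (11/9989) × 13ⁿ ≥ 49, i.e. 13ⁿ ≥ 489461/11.
13⁴ = 28561 falls short of 489461/11 but 13⁵ = 371293 reaches it, so n = 5.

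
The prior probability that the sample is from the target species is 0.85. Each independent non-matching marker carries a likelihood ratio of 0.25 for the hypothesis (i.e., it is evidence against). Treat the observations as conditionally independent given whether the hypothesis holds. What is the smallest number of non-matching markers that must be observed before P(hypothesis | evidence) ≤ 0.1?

3

Prior odds = 0.85/0.15 = 17/3.
Likelihood ratio per non-matching marker = 0.25.
Target posterior odds = 0.1/0.9 = 1/9.
Require 0.25ⁿ ≤ 1/9 ÷ (17/3) = 1/51.
0.25² = 0.0625 is still above 1/51 but 0.25³ = 0.015625 is at or below it, so n = 3.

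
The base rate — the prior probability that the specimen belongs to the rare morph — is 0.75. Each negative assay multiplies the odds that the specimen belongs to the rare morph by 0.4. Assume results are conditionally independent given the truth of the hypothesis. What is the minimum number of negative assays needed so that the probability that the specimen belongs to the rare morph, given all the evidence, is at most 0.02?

6

Prior odds = 0.75/0.25 = 3.
Likelihood ratio per negative assay = 0.4.
Target posterior odds = 0.02/0.98 = 1/49.
Require 0.4ⁿ ≤ 1/49 ÷ 3 = 1/147.
0.4⁵ = 0.01024 is still above 1/147 but 0.4⁶ = 64/15625 is at or below it, so n = 6.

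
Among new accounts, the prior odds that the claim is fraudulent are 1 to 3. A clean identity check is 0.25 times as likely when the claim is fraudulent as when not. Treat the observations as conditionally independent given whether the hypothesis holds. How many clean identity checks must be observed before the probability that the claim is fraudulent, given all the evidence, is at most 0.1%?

Prior odds = 1/3.
Likelihood ratio per clean identity check = 0.25.
Target posterior odds = 0.001/0.999 = 1/999.
Require 0.25ⁿ ≤ 1/999 ÷ (1/3) = 1/333.
0.25⁴ = 0.00390625 is still above 1/333 but 0.25⁵ = 1/1024 is at or below it, so n = 5.

5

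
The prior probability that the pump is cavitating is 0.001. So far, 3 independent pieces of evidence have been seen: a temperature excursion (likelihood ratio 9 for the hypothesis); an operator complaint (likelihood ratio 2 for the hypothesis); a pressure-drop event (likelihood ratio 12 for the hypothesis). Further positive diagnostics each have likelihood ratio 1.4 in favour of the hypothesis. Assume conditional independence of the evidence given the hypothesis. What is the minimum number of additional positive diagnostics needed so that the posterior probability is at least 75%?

Prior odds = 0.001/0.999 = 1/999.
Combined Bayes factor of the evidence already in hand = 9 × 2 × 12 = 216.
Odds after that evidence = (1/999) × 216 = 8/37.
Target odds = 0.75/0.25 = 3.
Need 1.4ⁿ ≥ 3 ÷ (8/37) = 13.875.
1.4⁷ = 823543/78125 falls short of 13.875 but 1.4⁸ = 5764801/390625 reaches it, so n = 8.

8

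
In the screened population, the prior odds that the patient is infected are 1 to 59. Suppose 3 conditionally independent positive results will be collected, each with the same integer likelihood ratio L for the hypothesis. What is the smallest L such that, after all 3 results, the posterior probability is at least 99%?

Prior odds = 1/59.
Target odds = 0.99/0.01 = 99.
Need L³ ≥ 99 ÷ (1/59) = 5841.
18³ = 5832 < 5841 ≤ 6859 = 19³, so L = 19.

19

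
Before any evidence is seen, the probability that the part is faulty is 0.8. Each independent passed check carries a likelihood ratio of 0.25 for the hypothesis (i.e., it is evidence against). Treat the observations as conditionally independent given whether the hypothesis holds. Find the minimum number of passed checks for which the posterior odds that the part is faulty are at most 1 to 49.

Prior odds = 0.8/0.2 = 4.
Likelihood ratio per passed check = 0.25.
Target odds = 1/49.
Require 0.25ⁿ ≤ 1/49 ÷ 4 = 1/196.
0.25³ = 0.015625 is still above 1/196 but 0.25⁴ = 0.00390625 is at or below it, so n = 4.

4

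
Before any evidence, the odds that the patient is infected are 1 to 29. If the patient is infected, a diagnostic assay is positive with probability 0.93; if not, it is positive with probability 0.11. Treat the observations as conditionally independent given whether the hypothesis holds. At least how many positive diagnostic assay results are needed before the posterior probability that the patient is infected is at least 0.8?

3

Prior odds = 1/29.
Likelihood ratio of a positive = 0.93/0.11 = 93/11.
Target posterior odds = 0.8/0.2 = 4.
Need (1/29) × (93/11)ⁿ ≥ 4, i.e. (93/11)ⁿ ≥ 116.
(93/11)² = 8649/121 falls short of 116 but (93/11)³ = 804357/1331 reaches it, so n = 3.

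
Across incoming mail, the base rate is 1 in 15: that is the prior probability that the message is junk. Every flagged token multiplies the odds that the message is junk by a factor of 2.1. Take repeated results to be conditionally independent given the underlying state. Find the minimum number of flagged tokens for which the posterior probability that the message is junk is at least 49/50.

Prior odds: (1/15) ÷ (14/15) = 1/14.
Likelihood ratio per flagged token = 2.1.
Target posterior odds = 0.98/0.02 = 49.
Need (1/14) × 2.1ⁿ ≥ 49, i.e. 2.1ⁿ ≥ 686.
2.1⁸ ≈378.229 falls short of 686 but 2.1⁹ ≈794.28 reaches it, so n = 9.

9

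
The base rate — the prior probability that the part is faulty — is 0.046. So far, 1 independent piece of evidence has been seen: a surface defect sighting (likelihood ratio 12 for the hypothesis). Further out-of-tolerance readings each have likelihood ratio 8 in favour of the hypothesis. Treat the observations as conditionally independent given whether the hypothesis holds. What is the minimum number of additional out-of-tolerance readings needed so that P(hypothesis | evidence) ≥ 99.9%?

Prior odds = 0.046/0.954 = 23/477.
Bayes factor of the evidence already in hand = 12.
Odds after that evidence = (23/477) × 12 = 92/159.
Target odds = 0.999/0.001 = 999.
Need 8ⁿ ≥ 999 ÷ (92/159) = 158841/92.
8³ = 512 falls short of 158841/92 but 8⁴ = 4096 reaches it, so n = 4.

4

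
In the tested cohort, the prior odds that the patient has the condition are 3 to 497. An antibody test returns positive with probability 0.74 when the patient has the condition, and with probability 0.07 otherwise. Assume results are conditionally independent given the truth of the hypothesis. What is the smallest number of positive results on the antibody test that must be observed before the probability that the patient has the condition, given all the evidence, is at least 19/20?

4

Prior odds = 3/497.
Likelihood ratio of a positive result = 0.74/0.07 = 74/7.
Target posterior odds = 0.95/0.05 = 19.
Require (74/7)ⁿ ≥ 19 ÷ (3/497) = 9443/3.
(74/7)³ = 405224/343 falls short of 9443/3 but (74/7)⁴ = 29986576/2401 reaches it, so n = 4.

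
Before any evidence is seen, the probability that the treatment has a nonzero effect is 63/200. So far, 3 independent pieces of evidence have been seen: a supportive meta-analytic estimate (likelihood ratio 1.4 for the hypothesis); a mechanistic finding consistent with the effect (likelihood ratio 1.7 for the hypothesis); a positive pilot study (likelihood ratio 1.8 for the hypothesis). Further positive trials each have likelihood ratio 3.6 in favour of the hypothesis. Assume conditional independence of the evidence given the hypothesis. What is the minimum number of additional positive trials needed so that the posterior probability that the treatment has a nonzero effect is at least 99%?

Prior odds = 0.315/0.685 = 63/137.
Combined Bayes factor of the evidence already in hand = 1.4 × 1.7 × 1.8 = 4.284.
Odds after that evidence = (63/137) × 4.284 = 67473/34250.
Target odds = 0.99/0.01 = 99.
Need 3.6ⁿ ≥ 99 ÷ (67473/34250) = 376750/7497.
3.6³ = 46.656 falls short of 376750/7497 but 3.6⁴ = 167.9616 reaches it, so n = 4.

4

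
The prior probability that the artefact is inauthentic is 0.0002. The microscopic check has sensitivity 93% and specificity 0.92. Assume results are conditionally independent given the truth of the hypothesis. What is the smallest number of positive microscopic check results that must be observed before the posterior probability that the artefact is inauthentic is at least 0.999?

Prior odds = 0.0002/0.9998 = 1/4999.
False-positive rate = 1 − 0.92 = 0.08; likelihood ratio of a positive = 0.93/0.08 = 11.625.
Target odds: 0.999 ÷ 0.001 = 999.
Need (1/4999) × 11.625ⁿ ≥ 999, i.e. 11.625ⁿ ≥ 4994001.
11.625⁶ ≈2.46807e+06 falls short of 4994001 but 11.625⁷ ≈2.86913e+07 reaches it, so n = 7.

7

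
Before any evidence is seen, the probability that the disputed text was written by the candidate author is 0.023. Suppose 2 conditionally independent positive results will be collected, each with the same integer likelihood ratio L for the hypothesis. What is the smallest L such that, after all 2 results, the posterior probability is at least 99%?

Prior odds = 0.023/0.977 = 23/977.
Target odds = 0.99/0.01 = 99.
Need L² ≥ 99 ÷ (23/977) = 96723/23.
64² = 4096 < 96723/23 ≤ 4225 = 65², so L = 65.

65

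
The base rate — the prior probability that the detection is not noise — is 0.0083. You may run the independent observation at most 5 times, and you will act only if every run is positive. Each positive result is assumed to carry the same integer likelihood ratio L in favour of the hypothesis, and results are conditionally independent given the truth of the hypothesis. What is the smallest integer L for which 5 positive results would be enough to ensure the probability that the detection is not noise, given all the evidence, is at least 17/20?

Prior odds = 0.0083/0.9917 = 83/9917.
Target odds = 0.85/0.15 = 17/3.
Need L⁵ ≥ 17/3 ÷ (83/9917) = 168589/249.
3⁵ = 243 < 168589/249 ≤ 1024 = 4⁵, so L = 4.

4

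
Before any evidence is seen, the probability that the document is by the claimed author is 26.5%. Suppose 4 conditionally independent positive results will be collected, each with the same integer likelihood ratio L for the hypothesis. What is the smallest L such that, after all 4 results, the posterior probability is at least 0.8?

Prior odds = 0.265/0.735 = 53/147.
Target odds = 0.8/0.2 = 4.
Need L⁴ ≥ 4 ÷ (53/147) = 588/53.
1⁴ = 1 < 588/53 ≤ 16 = 2⁴, so L = 2.

2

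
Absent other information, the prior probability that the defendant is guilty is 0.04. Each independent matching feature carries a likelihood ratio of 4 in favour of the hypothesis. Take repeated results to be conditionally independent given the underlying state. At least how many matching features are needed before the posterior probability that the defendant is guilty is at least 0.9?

4

Prior odds: 0.04 ÷ 0.96 = 1/24.
Likelihood ratio per matching feature = 4.
Target odds: 0.9 ÷ 0.1 = 9.
Require 4ⁿ ≥ 9 ÷ (1/24) = 216.
4³ = 64 falls short of 216 but 4⁴ = 256 reaches it, so n = 4.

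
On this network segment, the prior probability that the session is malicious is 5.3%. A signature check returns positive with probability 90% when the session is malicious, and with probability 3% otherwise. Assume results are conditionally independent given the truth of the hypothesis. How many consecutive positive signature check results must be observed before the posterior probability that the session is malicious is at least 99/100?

3

Prior odds: 0.053 ÷ 0.947 = 53/947.
Likelihood ratio of a positive result = 0.9/0.03 = 30.
Target odds: 0.99 ÷ 0.01 = 99.
Need (53/947) × 30ⁿ ≥ 99, i.e. 30ⁿ ≥ 93753/53.
30² = 900 falls short of 93753/53 but 30³ = 27000 reaches it, so n = 3.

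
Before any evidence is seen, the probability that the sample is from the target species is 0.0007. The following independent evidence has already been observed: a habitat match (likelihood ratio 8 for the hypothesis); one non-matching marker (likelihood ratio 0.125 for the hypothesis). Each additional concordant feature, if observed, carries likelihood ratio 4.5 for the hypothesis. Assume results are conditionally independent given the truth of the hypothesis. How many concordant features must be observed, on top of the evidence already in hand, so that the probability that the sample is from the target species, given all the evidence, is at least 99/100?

Prior odds = 0.0007/0.9993 = 7/9993.
Combined Bayes factor of the evidence already in hand = 8 × 0.125 = 1.
Odds after that evidence = (7/9993) × 1 = 7/9993.
Target odds = 0.99/0.01 = 99.
Need 4.5ⁿ ≥ 99 ÷ (7/9993) = 989307/7.
4.5⁷ = 4782969/128 falls short of 989307/7 but 4.5⁸ = 43046721/256 reaches it, so n = 8.

8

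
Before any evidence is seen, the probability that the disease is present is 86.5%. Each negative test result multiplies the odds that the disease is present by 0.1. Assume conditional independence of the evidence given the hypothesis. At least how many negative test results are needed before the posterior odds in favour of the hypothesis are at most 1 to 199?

Prior odds: 0.865 ÷ 0.135 = 173/27.
Likelihood ratio per negative test result = 0.1.
Target odds = 1/199.
Require 0.1ⁿ ≤ 1/199 ÷ (173/27) = 27/34427.
0.1³ = 0.001 is still above 27/34427 but 0.1⁴ = 0.0001 is at or below it, so n = 4.

4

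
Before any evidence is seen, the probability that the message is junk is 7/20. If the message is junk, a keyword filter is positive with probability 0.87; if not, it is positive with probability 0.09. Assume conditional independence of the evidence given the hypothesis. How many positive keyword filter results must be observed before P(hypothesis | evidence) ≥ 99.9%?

Prior odds = 0.35/0.65 = 7/13.
Likelihood ratio of a positive = 0.87/0.09 = 29/3.
Target posterior odds = 0.999/0.001 = 999.
Require (29/3)ⁿ ≥ 999 ÷ (7/13) = 12987/7.
(29/3)³ = 24389/27 falls short of 12987/7 but (29/3)⁴ = 707281/81 reaches it, so n = 4.

4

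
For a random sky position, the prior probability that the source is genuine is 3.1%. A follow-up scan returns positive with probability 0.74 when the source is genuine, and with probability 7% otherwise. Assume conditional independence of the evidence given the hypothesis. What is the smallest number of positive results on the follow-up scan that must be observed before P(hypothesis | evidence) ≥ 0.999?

Prior odds: 0.031 ÷ 0.969 = 31/969.
Likelihood ratio of a positive result = 0.74/0.07 = 74/7.
Target posterior odds = 0.999/0.001 = 999.
Require (74/7)ⁿ ≥ 999 ÷ (31/969) = 968031/31.
(74/7)⁴ = 29986576/2401 falls short of 968031/31 but (74/7)⁵ ≈132029 reaches it, so n = 5.

5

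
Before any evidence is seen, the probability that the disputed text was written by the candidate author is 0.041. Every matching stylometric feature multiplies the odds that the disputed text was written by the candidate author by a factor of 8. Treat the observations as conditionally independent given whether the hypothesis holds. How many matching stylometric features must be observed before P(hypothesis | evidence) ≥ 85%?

Prior odds = 0.041/0.959 = 41/959.
Likelihood ratio per matching stylometric feature = 8.
Target odds: 0.85 ÷ 0.15 = 17/3.
Need (41/959) × 8ⁿ ≥ 17/3, i.e. 8ⁿ ≥ 16303/123.
8² = 64 falls short of 16303/123 but 8³ = 512 reaches it, so n = 3.

3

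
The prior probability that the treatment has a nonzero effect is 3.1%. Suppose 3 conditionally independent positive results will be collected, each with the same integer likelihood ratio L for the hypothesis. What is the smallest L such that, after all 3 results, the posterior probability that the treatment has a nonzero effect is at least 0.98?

Prior odds = 0.031/0.969 = 31/969.
Target odds = 0.98/0.02 = 49.
Need L³ ≥ 49 ÷ (31/969) = 47481/31.
11³ = 1331 < 47481/31 ≤ 1728 = 12³, so L = 12.

12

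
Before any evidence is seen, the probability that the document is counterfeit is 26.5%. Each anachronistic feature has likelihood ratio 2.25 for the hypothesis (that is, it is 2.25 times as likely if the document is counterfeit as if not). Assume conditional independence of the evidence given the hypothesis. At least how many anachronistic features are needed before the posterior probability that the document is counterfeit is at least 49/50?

7

Prior odds: 0.265 ÷ 0.735 = 53/147.
Likelihood ratio per anachronistic feature = 2.25.
Target posterior odds = 0.98/0.02 = 49.
Need (53/147) × 2.25ⁿ ≥ 49, i.e. 2.25ⁿ ≥ 7203/53.
2.25⁶ = 531441/4096 falls short of 7203/53 but 2.25⁷ = 4782969/16384 reaches it, so n = 7.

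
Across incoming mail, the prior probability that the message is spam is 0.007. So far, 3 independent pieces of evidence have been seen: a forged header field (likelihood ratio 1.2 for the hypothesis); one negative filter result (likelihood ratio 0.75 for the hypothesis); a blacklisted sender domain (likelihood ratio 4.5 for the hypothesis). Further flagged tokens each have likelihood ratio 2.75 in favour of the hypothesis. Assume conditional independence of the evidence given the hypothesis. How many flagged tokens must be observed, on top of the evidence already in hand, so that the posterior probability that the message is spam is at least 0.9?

6

Prior odds = 0.007/0.993 = 7/993.
Combined Bayes factor of the evidence already in hand = 1.2 × 0.75 × 4.5 = 4.05.
Odds after that evidence = (7/993) × 4.05 = 189/6620.
Target odds = 0.9/0.1 = 9.
Need 2.75ⁿ ≥ 9 ÷ (189/6620) = 6620/21.
2.75⁵ = 161051/1024 falls short of 6620/21 but 2.75⁶ = 1771561/4096 reaches it, so n = 6.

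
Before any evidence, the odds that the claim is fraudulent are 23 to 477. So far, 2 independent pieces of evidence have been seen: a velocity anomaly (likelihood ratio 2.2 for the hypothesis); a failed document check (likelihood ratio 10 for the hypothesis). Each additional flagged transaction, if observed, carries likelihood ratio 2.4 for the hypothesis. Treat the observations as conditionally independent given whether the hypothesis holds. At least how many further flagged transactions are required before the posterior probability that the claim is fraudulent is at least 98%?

Prior odds = 23/477.
Combined Bayes factor of the evidence already in hand = 2.2 × 10 = 22.
Odds after that evidence = (23/477) × 22 = 506/477.
Target odds = 0.98/0.02 = 49.
Need 2.4ⁿ ≥ 49 ÷ (506/477) = 23373/506.
2.4⁴ = 33.1776 falls short of 23373/506 but 2.4⁵ = 79.62624 reaches it, so n = 5.

5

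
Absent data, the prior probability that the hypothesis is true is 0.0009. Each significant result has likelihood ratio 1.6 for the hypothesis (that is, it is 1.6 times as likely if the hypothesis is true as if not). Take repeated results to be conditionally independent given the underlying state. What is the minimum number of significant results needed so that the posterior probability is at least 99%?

25

Prior odds = 0.0009/0.9991 = 9/9991.
Likelihood ratio per significant result = 1.6.
Target posterior odds = 0.99/0.01 = 99.
Require 1.6ⁿ ≥ 99 ÷ (9/9991) = 109901.
1.6²⁴ ≈79228.2 falls short of 109901 but 1.6²⁵ ≈126765 reaches it, so n = 25.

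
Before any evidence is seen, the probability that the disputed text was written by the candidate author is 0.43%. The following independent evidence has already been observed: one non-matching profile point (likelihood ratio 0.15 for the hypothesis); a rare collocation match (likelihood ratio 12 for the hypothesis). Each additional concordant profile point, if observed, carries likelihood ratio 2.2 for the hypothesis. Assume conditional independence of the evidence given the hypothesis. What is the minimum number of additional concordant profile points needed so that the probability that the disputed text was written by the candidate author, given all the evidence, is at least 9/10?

9

Prior odds = 0.0043/0.9957 = 43/9957.
Combined Bayes factor of the evidence already in hand = 0.15 × 12 = 1.8.
Odds after that evidence = (43/9957) × 1.8 = 129/16595.
Target odds = 0.9/0.1 = 9.
Need 2.2ⁿ ≥ 9 ÷ (129/16595) = 49785/43.
2.2⁸ = 214358881/390625 falls short of 49785/43 but 2.2⁹ ≈1207.27 reaches it, so n = 9.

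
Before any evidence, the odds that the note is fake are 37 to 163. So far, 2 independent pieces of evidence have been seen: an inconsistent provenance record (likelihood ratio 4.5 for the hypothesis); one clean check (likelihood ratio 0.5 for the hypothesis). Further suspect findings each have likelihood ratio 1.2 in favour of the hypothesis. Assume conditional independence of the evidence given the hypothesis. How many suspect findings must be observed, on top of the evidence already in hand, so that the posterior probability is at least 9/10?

Prior odds = 37/163.
Combined Bayes factor of the evidence already in hand = 4.5 × 0.5 = 2.25.
Odds after that evidence = (37/163) × 2.25 = 333/652.
Target odds = 0.9/0.1 = 9.
Need 1.2ⁿ ≥ 9 ÷ (333/652) = 652/37.
1.2¹⁵ ≈15.407 falls short of 652/37 but 1.2¹⁶ ≈18.4884 reaches it, so n = 16.

16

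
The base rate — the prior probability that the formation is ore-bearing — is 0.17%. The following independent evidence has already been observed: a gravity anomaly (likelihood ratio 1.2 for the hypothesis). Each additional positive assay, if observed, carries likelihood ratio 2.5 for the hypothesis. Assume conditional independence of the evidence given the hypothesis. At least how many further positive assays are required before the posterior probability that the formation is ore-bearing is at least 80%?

Prior odds = 0.0017/0.9983 = 17/9983.
Bayes factor of the evidence already in hand = 1.2.
Odds after that evidence = (17/9983) × 1.2 = 102/49915.
Target odds = 0.8/0.2 = 4.
Need 2.5ⁿ ≥ 4 ÷ (102/49915) = 99830/51.
2.5⁸ = 390625/256 falls short of 99830/51 but 2.5⁹ = 1953125/512 reaches it, so n = 9.

9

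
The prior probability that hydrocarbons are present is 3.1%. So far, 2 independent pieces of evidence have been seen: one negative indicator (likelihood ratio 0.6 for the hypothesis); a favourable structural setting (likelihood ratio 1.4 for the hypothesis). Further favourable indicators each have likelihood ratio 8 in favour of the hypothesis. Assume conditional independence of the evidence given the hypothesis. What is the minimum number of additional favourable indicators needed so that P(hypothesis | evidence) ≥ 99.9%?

Prior odds = 0.031/0.969 = 31/969.
Combined Bayes factor of the evidence already in hand = 0.6 × 1.4 = 0.84.
Odds after that evidence = (31/969) × 0.84 = 217/8075.
Target odds = 0.999/0.001 = 999.
Need 8ⁿ ≥ 999 ÷ (217/8075) = 8066925/217.
8⁵ = 32768 falls short of 8066925/217 but 8⁶ = 262144 reaches it, so n = 6.

6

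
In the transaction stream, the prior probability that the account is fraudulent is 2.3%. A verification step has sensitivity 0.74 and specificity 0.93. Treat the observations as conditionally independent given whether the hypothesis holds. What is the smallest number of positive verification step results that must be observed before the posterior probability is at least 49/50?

Prior odds: 0.023 ÷ 0.977 = 23/977.
False-positive rate = 1 − 0.93 = 0.07; likelihood ratio of a positive = 0.74/0.07 = 74/7.
Target odds: 0.98 ÷ 0.02 = 49.
Require (74/7)ⁿ ≥ 49 ÷ (23/977) = 47873/23.
(74/7)³ = 405224/343 falls short of 47873/23 but (74/7)⁴ = 29986576/2401 reaches it, so n = 4.

4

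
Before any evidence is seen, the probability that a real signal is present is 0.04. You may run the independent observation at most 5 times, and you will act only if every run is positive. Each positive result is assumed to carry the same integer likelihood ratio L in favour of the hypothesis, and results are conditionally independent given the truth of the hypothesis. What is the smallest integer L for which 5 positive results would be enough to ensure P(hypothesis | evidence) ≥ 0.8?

3

Prior odds = 0.04/0.96 = 1/24.
Target odds = 0.8/0.2 = 4.
Need L⁵ ≥ 4 ÷ (1/24) = 96.
2⁵ = 32 < 96 ≤ 243 = 3⁵, so L = 3.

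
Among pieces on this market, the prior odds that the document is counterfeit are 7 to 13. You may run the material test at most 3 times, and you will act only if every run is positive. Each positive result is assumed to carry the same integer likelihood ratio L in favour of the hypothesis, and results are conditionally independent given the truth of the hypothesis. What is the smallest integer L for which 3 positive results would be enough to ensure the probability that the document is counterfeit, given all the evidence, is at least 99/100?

6

Prior odds = 7/13.
Target odds = 0.99/0.01 = 99.
Need L³ ≥ 99 ÷ (7/13) = 1287/7.
5³ = 125 < 1287/7 ≤ 216 = 6³, so L = 6.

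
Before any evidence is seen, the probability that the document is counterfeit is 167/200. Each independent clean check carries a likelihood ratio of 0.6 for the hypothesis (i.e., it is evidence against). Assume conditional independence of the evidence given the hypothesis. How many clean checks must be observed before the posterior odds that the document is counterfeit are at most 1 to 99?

13

Prior odds = 0.835/0.165 = 167/33.
Likelihood ratio per clean check = 0.6.
Target odds = 1/99.
Require 0.6ⁿ ≤ 1/99 ÷ (167/33) = 1/501.
0.6¹² = 531441/244140625 is still above 1/501 but 0.6¹³ ≈0.00130607 is at or below it, so n = 13.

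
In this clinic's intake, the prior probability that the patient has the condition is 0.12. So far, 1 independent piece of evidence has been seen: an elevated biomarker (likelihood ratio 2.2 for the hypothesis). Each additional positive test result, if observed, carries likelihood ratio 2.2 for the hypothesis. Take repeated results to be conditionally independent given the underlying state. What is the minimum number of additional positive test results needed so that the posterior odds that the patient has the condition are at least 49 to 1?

7

Prior odds = 0.12/0.88 = 3/22.
Bayes factor of the evidence already in hand = 2.2.
Odds after that evidence = (3/22) × 2.2 = 0.3.
Target odds = 49.
Need 2.2ⁿ ≥ 49 ÷ 0.3 = 490/3.
2.2⁶ = 1771561/15625 falls short of 490/3 but 2.2⁷ = 19487171/78125 reaches it, so n = 7.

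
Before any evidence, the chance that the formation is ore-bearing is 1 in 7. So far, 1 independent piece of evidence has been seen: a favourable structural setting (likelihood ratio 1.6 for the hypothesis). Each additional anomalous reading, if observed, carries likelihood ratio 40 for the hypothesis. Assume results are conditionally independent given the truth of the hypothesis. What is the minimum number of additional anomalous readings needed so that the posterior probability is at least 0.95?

2

Prior odds = (1/7)/(6/7) = 1/6.
Bayes factor of the evidence already in hand = 1.6.
Odds after that evidence = (1/6) × 1.6 = 4/15.
Target odds = 0.95/0.05 = 19.
Need 40ⁿ ≥ 19 ÷ (4/15) = 71.25.
40¹ = 40 falls short of 71.25 but 40² = 1600 reaches it, so n = 2.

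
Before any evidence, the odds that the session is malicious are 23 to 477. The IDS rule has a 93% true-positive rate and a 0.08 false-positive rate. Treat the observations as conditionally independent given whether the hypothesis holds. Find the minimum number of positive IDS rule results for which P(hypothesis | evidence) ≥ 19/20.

Prior odds = 23/477.
Likelihood ratio of a positive result = 0.93/0.08 = 11.625.
Target posterior odds = 0.95/0.05 = 19.
Require 11.625ⁿ ≥ 19 ÷ (23/477) = 9063/23.
11.625² = 135.140625 falls short of 9063/23 but 11.625³ = 804357/512 reaches it, so n = 3.

3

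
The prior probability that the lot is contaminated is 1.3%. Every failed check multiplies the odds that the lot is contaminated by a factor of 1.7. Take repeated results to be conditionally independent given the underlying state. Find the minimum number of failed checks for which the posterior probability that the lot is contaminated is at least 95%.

14

Prior odds = 0.013/0.987 = 13/987.
Likelihood ratio per failed check = 1.7.
Target odds: 0.95 ÷ 0.05 = 19.
Need (13/987) × 1.7ⁿ ≥ 19, i.e. 1.7ⁿ ≥ 18753/13.
1.7¹³ ≈990.458 falls short of 18753/13 but 1.7¹⁴ ≈1683.78 reaches it, so n = 14.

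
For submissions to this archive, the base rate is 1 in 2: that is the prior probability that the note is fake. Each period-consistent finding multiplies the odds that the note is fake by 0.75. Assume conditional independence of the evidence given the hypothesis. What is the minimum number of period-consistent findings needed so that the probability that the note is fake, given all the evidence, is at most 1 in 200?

Prior odds: 0.5 ÷ 0.5 = 1.
Likelihood ratio per period-consistent finding = 0.75.
Target odds: 0.005 ÷ 0.995 = 1/199.
Require 0.75ⁿ ≤ 1/199 ÷ 1 = 1/199.
0.75¹⁸ ≈0.00563771 is still above 1/199 but 0.75¹⁹ ≈0.00422828 is at or below it, so n = 19.

19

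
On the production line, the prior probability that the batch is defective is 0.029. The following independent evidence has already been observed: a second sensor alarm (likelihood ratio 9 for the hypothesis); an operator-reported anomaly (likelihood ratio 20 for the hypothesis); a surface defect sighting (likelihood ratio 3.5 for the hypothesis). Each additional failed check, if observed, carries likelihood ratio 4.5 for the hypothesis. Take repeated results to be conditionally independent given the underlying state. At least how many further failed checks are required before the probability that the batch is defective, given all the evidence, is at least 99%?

2

Prior odds = 0.029/0.971 = 29/971.
Combined Bayes factor of the evidence already in hand = 9 × 20 × 3.5 = 630.
Odds after that evidence = (29/971) × 630 = 18270/971.
Target odds = 0.99/0.01 = 99.
Need 4.5ⁿ ≥ 99 ÷ (18270/971) = 10681/2030.
4.5¹ = 4.5 falls short of 10681/2030 but 4.5² = 20.25 reaches it, so n = 2.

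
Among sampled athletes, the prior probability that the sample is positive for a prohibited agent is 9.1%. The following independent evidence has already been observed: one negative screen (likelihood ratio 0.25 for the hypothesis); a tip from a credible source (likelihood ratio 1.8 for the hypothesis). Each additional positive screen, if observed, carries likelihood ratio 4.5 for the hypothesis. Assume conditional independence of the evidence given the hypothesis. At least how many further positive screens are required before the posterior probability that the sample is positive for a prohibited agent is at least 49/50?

5

Prior odds = 0.091/0.909 = 91/909.
Combined Bayes factor of the evidence already in hand = 0.25 × 1.8 = 0.45.
Odds after that evidence = (91/909) × 0.45 = 91/2020.
Target odds = 0.98/0.02 = 49.
Need 4.5ⁿ ≥ 49 ÷ (91/2020) = 14140/13.
4.5⁴ = 410.0625 falls short of 14140/13 but 4.5⁵ = 1845.28125 reaches it, so n = 5.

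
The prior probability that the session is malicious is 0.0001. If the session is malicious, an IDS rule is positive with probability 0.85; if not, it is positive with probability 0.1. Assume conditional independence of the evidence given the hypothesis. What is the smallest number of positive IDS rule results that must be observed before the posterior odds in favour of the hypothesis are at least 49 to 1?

Prior odds = 0.0001/0.9999 = 1/9999.
Likelihood ratio of a positive = 0.85/0.1 = 8.5.
Target odds = 49.
Need (1/9999) × 8.5ⁿ ≥ 49, i.e. 8.5ⁿ ≥ 489951.
8.5⁶ = 24137569/64 falls short of 489951 but 8.5⁷ = 410338673/128 reaches it, so n = 7.

7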